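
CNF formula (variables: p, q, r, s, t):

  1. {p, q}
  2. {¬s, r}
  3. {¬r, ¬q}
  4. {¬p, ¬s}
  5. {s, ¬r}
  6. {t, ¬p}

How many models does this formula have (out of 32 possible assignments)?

4

The models are:
  p=F q=T r=F s=F t=F
  p=F q=T r=F s=F t=T
  p=T q=F r=F s=F t=T
  p=T q=T r=F s=F t=T
Count: 4.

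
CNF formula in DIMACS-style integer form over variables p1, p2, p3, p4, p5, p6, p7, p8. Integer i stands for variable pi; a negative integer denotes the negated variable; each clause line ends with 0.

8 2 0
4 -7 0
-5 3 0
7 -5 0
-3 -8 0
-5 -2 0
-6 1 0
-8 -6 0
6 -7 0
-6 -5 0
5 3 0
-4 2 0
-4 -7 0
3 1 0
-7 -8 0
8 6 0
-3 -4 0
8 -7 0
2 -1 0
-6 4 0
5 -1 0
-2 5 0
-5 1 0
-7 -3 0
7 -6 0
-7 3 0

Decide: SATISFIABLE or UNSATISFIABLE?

UNSATISFIABLE

p7 = True:
  propagation gives p4=True; an empty clause results — contradiction.
p7 = False:
  propagation gives p5=False, p3=True, p8=False, p2=True; an empty clause results — contradiction.
Every branch closes, so no satisfying assignment exists.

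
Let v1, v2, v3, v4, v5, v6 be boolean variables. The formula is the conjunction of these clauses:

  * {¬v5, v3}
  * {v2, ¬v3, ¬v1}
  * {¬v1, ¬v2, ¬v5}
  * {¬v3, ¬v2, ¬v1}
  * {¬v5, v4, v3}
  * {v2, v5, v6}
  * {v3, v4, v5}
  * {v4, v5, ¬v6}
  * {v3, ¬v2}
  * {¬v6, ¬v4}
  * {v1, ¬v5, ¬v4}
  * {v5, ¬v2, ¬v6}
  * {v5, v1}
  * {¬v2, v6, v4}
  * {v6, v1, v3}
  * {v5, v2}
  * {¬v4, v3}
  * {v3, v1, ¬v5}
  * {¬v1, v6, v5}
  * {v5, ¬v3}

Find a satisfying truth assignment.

v1=0, v2=1, v3=1, v4=0, v5=1, v6=1

Check each clause:
  1. {¬v5, v3} — v3 is true.
  2. {¬v3, ¬v1, v2} — v2 is true.
  3. {¬v5, ¬v1, ¬v2} — ¬v1 is true.
  4. {¬v3, ¬v2, ¬v1} — ¬v1 is true.
  5. {¬v5, v3, v4} — v3 is true.
  6. {v5, v2, v6} — v2 is true.
  7. {v4, v5, v3} — v3 is true.
  8. {v4, v5, ¬v6} — v5 is true.
  9. {¬v2, v3} — v3 is true.
  10. {¬v4, ¬v6} — ¬v4 is true.
  11. {¬v4, ¬v5, v1} — ¬v4 is true.
  12. {¬v6, v5, ¬v2} — v5 is true.
  13. {v1, v5} — v5 is true.
  14. {¬v2, v4, v6} — v6 is true.
  15. {v6, v3, v1} — v3 is true.
  16. {v5, v2} — v2 is true.
  17. {v3, ¬v4} — v3 is true.
  18. {v3, ¬v5, v1} — v3 is true.
  19. {v6, v5, ¬v1} — v5 is true.
  20. {v5, ¬v3} — v5 is true.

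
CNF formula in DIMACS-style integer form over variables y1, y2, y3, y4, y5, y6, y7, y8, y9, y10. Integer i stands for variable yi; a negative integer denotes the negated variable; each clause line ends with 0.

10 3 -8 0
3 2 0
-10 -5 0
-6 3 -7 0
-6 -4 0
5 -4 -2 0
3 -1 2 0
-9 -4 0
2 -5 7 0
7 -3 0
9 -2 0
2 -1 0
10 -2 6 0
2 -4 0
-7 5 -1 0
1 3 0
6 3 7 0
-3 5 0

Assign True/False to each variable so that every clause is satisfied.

y1=F, y2=F, y3=T, y4=F, y5=T, y6=F, y7=T, y8=T, y9=T, y10=F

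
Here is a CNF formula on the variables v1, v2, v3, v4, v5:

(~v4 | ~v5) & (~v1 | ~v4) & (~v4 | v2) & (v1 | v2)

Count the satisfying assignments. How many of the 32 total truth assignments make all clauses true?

Split on v4, then v1.
  v4=1, v1=1: a clause becomes empty — 0.
  v4=1, v1=0: remaining (v2,v3,v5) ∈ {(1,0,0); (1,1,0)} — 2.
  v4=0, v1=1: v2, v3, v5 free → 2^3 = 8.
  v4=0, v1=0: remaining (v2,v3,v5) ∈ {(1,0,0); (1,0,1); (1,1,0); (1,1,1)} — 4.
Total: 0 + 2 + 8 + 4 = 14.

14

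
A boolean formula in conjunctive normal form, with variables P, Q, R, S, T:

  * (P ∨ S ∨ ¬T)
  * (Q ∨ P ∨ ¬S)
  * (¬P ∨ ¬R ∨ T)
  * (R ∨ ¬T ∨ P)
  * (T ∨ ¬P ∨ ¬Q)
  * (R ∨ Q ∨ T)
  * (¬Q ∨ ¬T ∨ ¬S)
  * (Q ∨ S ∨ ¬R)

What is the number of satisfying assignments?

9

Case analysis on T and P:
  T=1, P=1: 5 of the 8 assignments to (Q,R,S) work.
  T=1, P=0: a clause becomes empty — 0.
  T=0, P=1: a clause becomes empty — 0.
  T=0, P=0: remaining (Q,R,S) ∈ {(1,0,0); (1,0,1); (1,1,0); (1,1,1)} — 4.
Total: 5 + 0 + 0 + 4 = 9.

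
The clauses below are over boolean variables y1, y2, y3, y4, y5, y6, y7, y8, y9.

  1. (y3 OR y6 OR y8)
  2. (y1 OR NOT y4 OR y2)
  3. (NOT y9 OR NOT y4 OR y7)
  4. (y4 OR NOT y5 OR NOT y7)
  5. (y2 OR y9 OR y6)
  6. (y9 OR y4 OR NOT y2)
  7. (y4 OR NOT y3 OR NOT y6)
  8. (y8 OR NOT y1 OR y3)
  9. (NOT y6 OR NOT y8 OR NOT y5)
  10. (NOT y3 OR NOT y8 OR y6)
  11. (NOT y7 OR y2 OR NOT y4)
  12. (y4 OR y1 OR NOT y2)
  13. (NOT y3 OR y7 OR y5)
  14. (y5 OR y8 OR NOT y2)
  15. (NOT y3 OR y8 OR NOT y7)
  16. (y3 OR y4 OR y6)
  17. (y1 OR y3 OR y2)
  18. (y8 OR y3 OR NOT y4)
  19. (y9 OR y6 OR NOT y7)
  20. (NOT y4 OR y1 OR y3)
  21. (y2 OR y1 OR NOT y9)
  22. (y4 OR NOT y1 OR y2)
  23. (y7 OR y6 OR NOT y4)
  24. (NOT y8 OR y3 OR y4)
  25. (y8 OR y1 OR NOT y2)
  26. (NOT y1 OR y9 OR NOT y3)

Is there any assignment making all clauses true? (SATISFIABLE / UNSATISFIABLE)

SATISFIABLE

Set y1 = True and propagate.
Branch on y2: take y2 = True.
Set y3 = False and propagate.
  then y8 is forced to True.
  then y4 is forced to True.
The remaining clauses are satisfied by y5 = True, y6 = False, y7 = True, y9 = True.
Every clause has at least one true literal under this assignment.
So y1 = 1  y2 = 1  y3 = 0  y4 = 1  y5 = 1  y6 = 0  y7 = 1  y8 = 1  y9 = 1 is a satisfying assignment.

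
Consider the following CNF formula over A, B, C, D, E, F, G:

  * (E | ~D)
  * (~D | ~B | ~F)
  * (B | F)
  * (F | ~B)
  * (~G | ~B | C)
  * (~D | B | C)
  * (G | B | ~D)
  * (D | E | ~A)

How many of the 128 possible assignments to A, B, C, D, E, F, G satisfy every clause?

23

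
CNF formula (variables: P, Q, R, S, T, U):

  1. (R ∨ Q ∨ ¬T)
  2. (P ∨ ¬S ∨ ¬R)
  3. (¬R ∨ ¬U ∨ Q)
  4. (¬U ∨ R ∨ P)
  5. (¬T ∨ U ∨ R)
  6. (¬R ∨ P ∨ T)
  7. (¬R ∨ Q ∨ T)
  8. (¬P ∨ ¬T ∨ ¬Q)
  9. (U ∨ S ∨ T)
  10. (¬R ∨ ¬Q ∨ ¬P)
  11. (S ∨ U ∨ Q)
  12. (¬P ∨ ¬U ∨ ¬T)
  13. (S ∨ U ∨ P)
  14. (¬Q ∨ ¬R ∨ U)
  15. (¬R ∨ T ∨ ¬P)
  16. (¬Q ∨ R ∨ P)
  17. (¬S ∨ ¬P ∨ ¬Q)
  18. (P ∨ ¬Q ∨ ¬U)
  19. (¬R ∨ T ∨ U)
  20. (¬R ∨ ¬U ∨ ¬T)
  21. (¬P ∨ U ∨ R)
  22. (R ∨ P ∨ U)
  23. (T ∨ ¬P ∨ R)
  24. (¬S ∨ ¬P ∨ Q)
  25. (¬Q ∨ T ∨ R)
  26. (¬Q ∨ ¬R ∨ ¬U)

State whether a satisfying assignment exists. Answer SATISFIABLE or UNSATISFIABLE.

R = True:
  P = True:
    propagation gives Q=False, U=False, T=True, S=True; an empty clause results — contradiction.
  P = False:
    propagation gives S=False, T=True, U=True; an empty clause results — contradiction.
R = False:
  P = True:
    propagation gives U=True, T=False; an empty clause results — contradiction.
  P = False:
    propagation gives U=False; an empty clause results — contradiction.
Every branch closes, so no satisfying assignment exists.

UNSATISFIABLE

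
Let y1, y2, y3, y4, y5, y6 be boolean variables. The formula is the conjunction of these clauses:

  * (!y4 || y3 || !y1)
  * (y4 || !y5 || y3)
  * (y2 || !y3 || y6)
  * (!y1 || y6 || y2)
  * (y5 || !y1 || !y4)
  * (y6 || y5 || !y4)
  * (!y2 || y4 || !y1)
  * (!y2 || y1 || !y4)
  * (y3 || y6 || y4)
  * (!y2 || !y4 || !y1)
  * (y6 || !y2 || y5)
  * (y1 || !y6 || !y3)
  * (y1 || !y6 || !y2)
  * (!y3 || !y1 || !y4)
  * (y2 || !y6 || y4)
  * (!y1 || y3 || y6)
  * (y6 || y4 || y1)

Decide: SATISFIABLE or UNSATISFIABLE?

SATISFIABLE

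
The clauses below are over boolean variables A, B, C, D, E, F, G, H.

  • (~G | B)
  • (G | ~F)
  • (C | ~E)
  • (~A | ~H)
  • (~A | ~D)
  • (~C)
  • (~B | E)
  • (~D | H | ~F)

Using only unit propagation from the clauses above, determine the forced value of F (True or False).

Unit clause (~C) sets C = False.
In (C | ~E), C is now false; ~E must hold, so E = False.
(~B | E): since E = False, the clause reduces to (~B). B = False.
In (~G | B), B is now false; ~G must hold, so G = False.
In (G | ~F), G is now false; ~F must hold, so F = False.

False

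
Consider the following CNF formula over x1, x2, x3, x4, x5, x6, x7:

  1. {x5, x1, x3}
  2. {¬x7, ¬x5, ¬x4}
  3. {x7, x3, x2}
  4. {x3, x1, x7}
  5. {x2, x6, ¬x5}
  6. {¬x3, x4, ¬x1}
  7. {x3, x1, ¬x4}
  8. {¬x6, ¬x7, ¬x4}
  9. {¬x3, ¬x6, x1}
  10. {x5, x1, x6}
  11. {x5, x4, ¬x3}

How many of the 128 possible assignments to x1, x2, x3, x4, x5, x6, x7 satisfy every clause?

32

Split on x3, then x1.
  x3=1, x1=1: 9 of the 32 assignments to (x2,x4,x5,x6,x7) work.
  x3=1, x1=0: remaining (x2,x4,x5,x6,x7) ∈ {(1,0,1,0,0); (1,0,1,0,1); (1,1,1,0,0)} — 3.
  x3=0, x1=1: 17 of the 32 assignments to (x2,x4,x5,x6,x7) work.
  x3=0, x1=0: remaining (x2,x4,x5,x6,x7) ∈ {(0,0,1,1,1); (1,0,1,0,1); (1,0,1,1,1)} — 3.
Total: 9 + 3 + 17 + 3 = 32.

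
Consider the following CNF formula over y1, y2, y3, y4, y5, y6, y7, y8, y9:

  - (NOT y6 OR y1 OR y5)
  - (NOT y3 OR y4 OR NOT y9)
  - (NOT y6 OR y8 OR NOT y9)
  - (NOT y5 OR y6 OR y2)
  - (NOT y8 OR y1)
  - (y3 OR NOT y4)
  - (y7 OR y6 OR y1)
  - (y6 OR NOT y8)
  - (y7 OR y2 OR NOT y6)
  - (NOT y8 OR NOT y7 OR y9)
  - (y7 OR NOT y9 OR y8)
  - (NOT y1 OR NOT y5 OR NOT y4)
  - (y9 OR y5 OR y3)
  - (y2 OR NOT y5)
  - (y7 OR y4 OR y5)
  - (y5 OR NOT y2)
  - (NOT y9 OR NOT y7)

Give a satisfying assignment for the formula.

y1=F, y2=T, y3=T, y4=T, y5=T, y6=T, y7=F, y8=F, y9=F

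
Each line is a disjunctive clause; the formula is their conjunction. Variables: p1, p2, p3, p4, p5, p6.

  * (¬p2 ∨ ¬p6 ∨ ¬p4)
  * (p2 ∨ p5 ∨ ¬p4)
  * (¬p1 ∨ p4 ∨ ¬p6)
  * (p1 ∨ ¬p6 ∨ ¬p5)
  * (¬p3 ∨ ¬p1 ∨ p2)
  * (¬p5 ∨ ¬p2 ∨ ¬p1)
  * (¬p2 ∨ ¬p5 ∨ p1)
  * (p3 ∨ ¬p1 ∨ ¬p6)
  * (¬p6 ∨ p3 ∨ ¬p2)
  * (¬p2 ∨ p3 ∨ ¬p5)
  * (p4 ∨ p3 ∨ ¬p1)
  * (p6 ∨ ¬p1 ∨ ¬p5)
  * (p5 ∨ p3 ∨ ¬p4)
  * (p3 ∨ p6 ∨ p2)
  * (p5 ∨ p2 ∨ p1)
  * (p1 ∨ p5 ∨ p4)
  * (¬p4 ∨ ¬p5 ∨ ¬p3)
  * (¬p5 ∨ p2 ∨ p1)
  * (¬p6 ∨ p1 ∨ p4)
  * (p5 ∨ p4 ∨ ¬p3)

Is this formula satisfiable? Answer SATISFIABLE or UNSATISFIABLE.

SATISFIABLE

Try p1 = True.
Try p2 = True.
  then p5 is forced to False.
Set p3 = True and propagate.
  then p4 is forced to True.
  then p6 is forced to False.
So p1=1, p2=1, p3=1, p4=1, p5=0, p6=0 is a satisfying assignment.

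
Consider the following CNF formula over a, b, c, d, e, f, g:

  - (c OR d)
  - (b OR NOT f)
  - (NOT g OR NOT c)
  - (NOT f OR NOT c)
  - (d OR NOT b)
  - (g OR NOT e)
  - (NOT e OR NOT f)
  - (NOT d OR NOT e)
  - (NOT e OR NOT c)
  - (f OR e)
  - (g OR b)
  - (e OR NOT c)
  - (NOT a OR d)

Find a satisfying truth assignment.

Try a = True.
  then d is forced to True.
  then e is forced to False.
  then f is forced to True.
  then b is forced to True.
  then c is forced to False.
g is now unconstrained; take g = False.

a=1  b=1  c=0  d=1  e=0  f=1  g=0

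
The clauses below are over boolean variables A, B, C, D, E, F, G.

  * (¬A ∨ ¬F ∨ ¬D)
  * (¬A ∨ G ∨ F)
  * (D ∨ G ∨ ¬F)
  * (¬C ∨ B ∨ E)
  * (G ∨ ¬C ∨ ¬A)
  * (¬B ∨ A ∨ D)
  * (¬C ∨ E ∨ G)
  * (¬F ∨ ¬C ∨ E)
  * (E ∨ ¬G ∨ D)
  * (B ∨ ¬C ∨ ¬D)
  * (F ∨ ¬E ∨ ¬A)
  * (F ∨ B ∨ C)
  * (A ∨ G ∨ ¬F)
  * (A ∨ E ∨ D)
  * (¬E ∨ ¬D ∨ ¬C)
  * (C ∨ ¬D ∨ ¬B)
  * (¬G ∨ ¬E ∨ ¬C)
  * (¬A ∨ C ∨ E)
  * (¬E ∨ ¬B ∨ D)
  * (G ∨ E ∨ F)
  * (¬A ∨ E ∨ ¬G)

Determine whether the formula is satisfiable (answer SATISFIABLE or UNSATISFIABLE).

Try A = True.
Try B = False.
For the remaining variables, C = False, D = False, E = True, F = True, G = True works.
So A = T  B = F  C = F  D = F  E = T  F = T  G = T is a satisfying assignment.

SATISFIABLE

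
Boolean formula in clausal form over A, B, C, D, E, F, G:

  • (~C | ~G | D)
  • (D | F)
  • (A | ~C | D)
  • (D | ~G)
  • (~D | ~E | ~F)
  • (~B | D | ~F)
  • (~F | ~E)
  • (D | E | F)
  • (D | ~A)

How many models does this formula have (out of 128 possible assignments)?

49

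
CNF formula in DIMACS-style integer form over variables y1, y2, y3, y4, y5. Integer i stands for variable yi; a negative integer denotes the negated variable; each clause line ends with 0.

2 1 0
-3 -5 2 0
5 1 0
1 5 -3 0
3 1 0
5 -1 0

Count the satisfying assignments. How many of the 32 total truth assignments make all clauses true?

Split on y1, then y5.
  y1=T, y5=T: y4 free; 3 ways for (y2,y3) × 2^1 = 6.
  y1=T, y5=F: a clause becomes empty — 0.
  y1=F, y5=T: remaining (y2,y3,y4) ∈ {(T,T,F); (T,T,T)} — 2.
  y1=F, y5=F: a clause becomes empty — 0.
Total: 6 + 0 + 2 + 0 = 8.

8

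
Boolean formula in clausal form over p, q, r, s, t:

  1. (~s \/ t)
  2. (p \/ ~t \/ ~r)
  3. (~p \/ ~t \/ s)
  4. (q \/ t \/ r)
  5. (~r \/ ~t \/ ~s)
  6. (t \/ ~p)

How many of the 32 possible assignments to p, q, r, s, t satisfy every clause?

9

Split on t, then p.
  t=1, p=1: remaining (q,r,s) ∈ {(0,0,1); (1,0,1)} — 2.
  t=1, p=0: remaining (q,r,s) ∈ {(0,0,0); (0,0,1); (1,0,0); (1,0,1)} — 4.
  t=0, p=1: a clause becomes empty — 0.
  t=0, p=0: remaining (q,r,s) ∈ {(0,1,0); (1,0,0); (1,1,0)} — 3.
Total: 2 + 4 + 0 + 3 = 9.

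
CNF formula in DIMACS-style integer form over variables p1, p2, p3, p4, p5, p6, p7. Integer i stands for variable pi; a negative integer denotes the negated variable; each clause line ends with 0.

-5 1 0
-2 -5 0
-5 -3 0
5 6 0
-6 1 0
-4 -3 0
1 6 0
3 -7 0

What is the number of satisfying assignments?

Case analysis on p5 and p1:
  p5=1, p1=1: remaining (p2,p3,p4,p6,p7) ∈ {(0,0,0,0,0); (0,0,0,1,0); (0,0,1,0,0); (0,0,1,1,0)} — 4.
  p5=1, p1=0: a clause becomes empty — 0.
  p5=0, p1=1: p2 free; 4 ways for (p3,p4,p6,p7) × 2^1 = 8.
  p5=0, p1=0: a clause becomes empty — 0.
Total: 4 + 0 + 8 + 0 = 12.

12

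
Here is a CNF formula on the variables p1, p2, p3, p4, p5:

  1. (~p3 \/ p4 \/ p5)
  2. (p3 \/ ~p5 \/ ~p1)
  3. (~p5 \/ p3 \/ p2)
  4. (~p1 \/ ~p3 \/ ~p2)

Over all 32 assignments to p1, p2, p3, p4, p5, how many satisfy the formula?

19

Case analysis on p3 and p5:
  p3=1, p5=1: p4 free; 3 ways for (p1,p2) × 2^1 = 6.
  p3=1, p5=0: remaining (p1,p2,p4) ∈ {(0,0,1); (0,1,1); (1,0,1)} — 3.
  p3=0, p5=1: remaining (p1,p2,p4) ∈ {(0,1,0); (0,1,1)} — 2.
  p3=0, p5=0: p1, p2, p4 free → 2^3 = 8.
Total: 6 + 3 + 2 + 8 = 19.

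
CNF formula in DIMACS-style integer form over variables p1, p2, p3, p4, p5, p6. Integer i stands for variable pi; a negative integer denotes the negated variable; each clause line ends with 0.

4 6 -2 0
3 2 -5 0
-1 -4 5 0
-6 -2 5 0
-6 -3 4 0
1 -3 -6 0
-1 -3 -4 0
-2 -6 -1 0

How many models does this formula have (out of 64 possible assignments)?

Split on p6, then p1.
  p6=T, p1=T: remaining (p2,p3,p4,p5) ∈ {(F,F,F,F)} — 1.
  p6=T, p1=F: remaining (p2,p3,p4,p5) ∈ {(F,F,F,F); (F,F,T,F); (T,F,F,T); (T,F,T,T)} — 4.
  p6=F, p1=T: remaining (p2,p3,p4,p5) ∈ {(F,F,F,F); (F,T,F,F); (F,T,F,T); (T,F,T,T)} — 4.
  p6=F, p1=F: 10 of the 16 assignments to (p2,p3,p4,p5) work.
Total: 1 + 4 + 4 + 10 = 19.

19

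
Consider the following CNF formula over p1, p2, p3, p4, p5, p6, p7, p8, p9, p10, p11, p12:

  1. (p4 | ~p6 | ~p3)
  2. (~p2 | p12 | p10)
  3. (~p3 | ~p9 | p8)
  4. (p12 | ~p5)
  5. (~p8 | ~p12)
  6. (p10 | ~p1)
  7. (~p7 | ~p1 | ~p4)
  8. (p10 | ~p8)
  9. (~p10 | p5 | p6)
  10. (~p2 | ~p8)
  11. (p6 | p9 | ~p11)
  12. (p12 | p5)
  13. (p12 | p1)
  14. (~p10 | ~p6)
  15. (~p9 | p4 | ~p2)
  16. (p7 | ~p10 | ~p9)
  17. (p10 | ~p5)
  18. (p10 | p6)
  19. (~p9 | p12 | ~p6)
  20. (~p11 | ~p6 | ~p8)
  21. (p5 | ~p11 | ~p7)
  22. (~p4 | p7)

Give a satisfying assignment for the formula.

p1 = False, p2 = False, p3 = False, p4 = False, p5 = True, p6 = False, p7 = True, p8 = False, p9 = False, p10 = True, p11 = False, p12 = True

p2 occurs only negated in the remaining clauses — set p2 = False.
Pure literal: p3 appears only negated; assign p3 = False.
Branch on p1: take p1 = False.
  then p12 is forced to True.
  then p8 is forced to False.
The remaining clauses are satisfied by p4 = False, p5 = True, p6 = False, p7 = True, p9 = False, p10 = True, p11 = False.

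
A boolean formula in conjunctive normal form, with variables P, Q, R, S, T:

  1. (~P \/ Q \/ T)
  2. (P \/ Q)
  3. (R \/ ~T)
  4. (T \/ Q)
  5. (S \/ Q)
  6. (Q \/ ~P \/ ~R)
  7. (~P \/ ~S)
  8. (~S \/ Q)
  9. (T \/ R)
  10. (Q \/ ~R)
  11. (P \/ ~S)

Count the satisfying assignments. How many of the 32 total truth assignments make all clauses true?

4

The models are:
  P=0 Q=1 R=1 S=0 T=0
  P=0 Q=1 R=1 S=0 T=1
  P=1 Q=1 R=1 S=0 T=0
  P=1 Q=1 R=1 S=0 T=1
Count: 4.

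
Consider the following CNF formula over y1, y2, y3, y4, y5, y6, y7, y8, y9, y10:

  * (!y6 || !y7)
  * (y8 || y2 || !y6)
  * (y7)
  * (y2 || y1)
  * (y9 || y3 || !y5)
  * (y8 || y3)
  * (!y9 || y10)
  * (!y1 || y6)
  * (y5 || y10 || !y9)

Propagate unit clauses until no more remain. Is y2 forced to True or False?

(y7) is a unit clause: y7 = True.
In (!y7 || !y6), !y7 is now false; !y6 must hold, so y6 = False.
(!y1 || y6) with y6 = False leaves only !y1, so y1 = False.
From (y2 || y1) and y1 = False: y2 = True.

True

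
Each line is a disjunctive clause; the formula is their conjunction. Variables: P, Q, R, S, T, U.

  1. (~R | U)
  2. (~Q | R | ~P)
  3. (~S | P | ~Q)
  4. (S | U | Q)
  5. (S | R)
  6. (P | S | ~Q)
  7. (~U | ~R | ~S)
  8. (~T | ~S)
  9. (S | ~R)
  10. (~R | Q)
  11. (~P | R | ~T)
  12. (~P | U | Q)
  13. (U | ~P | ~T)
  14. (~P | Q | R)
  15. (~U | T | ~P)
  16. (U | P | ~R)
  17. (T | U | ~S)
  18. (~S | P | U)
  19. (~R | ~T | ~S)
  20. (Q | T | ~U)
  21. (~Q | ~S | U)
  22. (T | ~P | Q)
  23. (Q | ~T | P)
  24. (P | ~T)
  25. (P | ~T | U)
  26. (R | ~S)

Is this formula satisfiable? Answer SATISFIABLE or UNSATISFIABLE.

P = True:
  R = True:
    propagation gives U=True, S=False; an empty clause results — contradiction.
  R = False:
    propagation gives Q=False; an empty clause results — contradiction.
P = False:
  S = True:
    propagation gives Q=False, R=False; an empty clause results — contradiction.
  S = False:
    propagation gives R=True; an empty clause results — contradiction.
Every branch closes, so no satisfying assignment exists.

UNSATISFIABLE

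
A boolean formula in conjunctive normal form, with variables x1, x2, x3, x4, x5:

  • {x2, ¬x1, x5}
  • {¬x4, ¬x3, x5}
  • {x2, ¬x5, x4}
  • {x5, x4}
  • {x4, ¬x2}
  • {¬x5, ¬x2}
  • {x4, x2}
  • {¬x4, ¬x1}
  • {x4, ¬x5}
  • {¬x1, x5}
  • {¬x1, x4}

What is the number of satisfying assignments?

Satisfying assignments:
  x1=F x2=F x3=F x4=T x5=F
  x1=F x2=F x3=F x4=T x5=T
  x1=F x2=F x3=T x4=T x5=T
  x1=F x2=T x3=F x4=T x5=F
That's 4 in total.

4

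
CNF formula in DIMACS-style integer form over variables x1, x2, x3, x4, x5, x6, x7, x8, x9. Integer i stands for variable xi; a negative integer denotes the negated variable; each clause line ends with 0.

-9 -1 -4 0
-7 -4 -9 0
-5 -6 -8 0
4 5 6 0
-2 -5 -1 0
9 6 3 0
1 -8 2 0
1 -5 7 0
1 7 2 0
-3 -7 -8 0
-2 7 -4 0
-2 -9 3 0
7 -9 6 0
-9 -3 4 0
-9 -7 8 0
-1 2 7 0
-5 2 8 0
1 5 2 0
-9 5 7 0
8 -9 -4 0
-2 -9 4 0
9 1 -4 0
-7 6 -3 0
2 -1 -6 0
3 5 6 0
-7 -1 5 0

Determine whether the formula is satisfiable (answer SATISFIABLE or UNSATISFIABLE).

SATISFIABLE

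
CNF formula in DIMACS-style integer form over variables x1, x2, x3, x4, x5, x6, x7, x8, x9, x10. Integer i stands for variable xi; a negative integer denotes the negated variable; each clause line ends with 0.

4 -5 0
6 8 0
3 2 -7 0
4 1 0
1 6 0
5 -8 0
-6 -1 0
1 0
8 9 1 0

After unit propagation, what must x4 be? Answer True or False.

(x1) is a unit clause: x1 = True.
In (NOT x6 OR NOT x1), NOT x1 is now false; NOT x6 must hold, so x6 = False.
From (x6 OR x8) and x6 = False: x8 = True.
From (NOT x8 OR x5) and x8 = True: x5 = True.
(NOT x5 OR x4): since x5 = True, the clause reduces to (x4). x4 = True.

True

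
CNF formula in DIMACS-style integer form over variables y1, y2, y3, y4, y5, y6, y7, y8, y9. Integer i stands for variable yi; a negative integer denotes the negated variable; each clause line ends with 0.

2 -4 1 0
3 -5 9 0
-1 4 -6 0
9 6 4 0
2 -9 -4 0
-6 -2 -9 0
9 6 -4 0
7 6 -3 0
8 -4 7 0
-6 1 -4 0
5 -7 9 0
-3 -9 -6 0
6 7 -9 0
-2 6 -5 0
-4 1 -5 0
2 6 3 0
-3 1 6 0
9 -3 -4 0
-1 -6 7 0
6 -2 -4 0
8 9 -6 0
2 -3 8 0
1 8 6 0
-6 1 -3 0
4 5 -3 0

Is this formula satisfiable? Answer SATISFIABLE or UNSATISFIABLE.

SATISFIABLE

Set y1 = False and propagate.
Try y2 = False.
  then y4 is forced to False.
Set y3 = False and propagate.
  then y6 is forced to True.
The remaining clauses are satisfied by y5 = False, y7 = True, y8 = False, y9 = True.
Every clause has at least one true literal under this assignment.
So y1=False, y2=False, y3=False, y4=False, y5=False, y6=True, y7=True, y8=False, y9=True is a satisfying assignment.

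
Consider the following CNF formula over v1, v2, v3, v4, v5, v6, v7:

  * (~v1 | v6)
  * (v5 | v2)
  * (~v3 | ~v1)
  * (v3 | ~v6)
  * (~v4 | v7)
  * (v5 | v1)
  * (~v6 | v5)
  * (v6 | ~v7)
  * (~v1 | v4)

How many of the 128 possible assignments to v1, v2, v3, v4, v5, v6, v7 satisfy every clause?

10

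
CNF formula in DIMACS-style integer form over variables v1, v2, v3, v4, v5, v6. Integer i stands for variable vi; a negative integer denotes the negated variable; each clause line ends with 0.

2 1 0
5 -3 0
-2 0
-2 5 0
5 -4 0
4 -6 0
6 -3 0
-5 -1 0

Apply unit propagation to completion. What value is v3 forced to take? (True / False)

(¬v2) stands alone — v2 = False.
From (v2 ∨ v1) and v2 = False: v1 = True.
(¬v5 ∨ ¬v1) with v1 = True leaves only ¬v5, so v5 = False.
(¬v3 ∨ v5) with v5 = False leaves only ¬v3, so v3 = False.

False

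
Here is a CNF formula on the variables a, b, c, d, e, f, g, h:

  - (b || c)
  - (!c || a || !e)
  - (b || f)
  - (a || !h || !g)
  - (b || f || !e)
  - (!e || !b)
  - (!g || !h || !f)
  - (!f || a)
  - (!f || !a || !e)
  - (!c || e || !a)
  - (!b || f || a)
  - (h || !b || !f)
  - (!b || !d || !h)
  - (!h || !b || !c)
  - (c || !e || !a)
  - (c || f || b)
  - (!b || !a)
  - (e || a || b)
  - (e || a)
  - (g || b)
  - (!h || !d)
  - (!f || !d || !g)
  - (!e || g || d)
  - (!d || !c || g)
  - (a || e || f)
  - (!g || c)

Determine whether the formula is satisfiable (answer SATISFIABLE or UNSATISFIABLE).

b = True:
  propagation gives e=False, a=False; an empty clause results — contradiction.
b = False:
  propagation gives c=True, f=True, a=True, e=False; an empty clause results — contradiction.
Every branch closes, so no satisfying assignment exists.

UNSATISFIABLE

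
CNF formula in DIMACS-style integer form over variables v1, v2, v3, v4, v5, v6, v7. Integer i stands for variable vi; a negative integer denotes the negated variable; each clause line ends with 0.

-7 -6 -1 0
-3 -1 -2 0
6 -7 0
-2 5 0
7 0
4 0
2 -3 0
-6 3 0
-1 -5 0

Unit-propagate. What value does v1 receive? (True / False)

(v7) is a unit clause: v7 = True.
(~v7 | v6) with v7 = True leaves only v6, so v6 = True.
(~v7 | ~v1 | ~v6): since v7 = True, v6 = True, the clause reduces to (~v1). v1 = False.

False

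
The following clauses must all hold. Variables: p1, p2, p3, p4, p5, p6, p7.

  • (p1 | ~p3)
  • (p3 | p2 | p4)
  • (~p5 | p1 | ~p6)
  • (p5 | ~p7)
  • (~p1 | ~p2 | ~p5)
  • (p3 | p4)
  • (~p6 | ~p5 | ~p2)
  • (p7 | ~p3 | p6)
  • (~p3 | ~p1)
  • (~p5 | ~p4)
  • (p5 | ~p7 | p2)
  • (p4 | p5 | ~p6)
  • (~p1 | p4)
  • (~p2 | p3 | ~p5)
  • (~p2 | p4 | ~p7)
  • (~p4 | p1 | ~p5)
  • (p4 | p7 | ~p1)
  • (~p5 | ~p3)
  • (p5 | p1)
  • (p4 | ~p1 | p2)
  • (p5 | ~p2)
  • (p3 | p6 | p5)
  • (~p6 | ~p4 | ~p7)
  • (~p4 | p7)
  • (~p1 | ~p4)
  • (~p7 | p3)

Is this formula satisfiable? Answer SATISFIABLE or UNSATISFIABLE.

p5 = True:
  propagation gives p4=False, p3=True; an empty clause results — contradiction.
p5 = False:
  propagation gives p7=False, p1=True, p3=False, p4=True; an empty clause results — contradiction.
Every branch closes, so no satisfying assignment exists.

UNSATISFIABLE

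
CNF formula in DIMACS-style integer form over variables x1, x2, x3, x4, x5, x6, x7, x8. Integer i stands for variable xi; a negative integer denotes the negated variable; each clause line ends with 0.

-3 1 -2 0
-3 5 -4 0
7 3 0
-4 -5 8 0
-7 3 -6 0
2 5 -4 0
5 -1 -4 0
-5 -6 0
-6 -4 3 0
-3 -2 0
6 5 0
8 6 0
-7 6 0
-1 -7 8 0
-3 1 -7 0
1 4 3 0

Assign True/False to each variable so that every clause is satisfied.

x1 = 1, x2 = 0, x3 = 1, x4 = 0, x5 = 0, x6 = 1, x7 = 0, x8 = 1

Check each clause:
  1. (x1 OR NOT x3 OR NOT x2) — x1 is true.
  2. (NOT x4 OR NOT x3 OR x5) — NOT x4 is true.
  3. (x3 OR x7) — x3 is true.
  4. (NOT x5 OR x8 OR NOT x4) — x8 is true.
  5. (NOT x7 OR NOT x6 OR x3) — NOT x7 is true.
  6. (x2 OR x5 OR NOT x4) — NOT x4 is true.
  7. (x5 OR NOT x1 OR NOT x4) — NOT x4 is true.
  8. (NOT x6 OR NOT x5) — NOT x5 is true.
  9. (NOT x4 OR x3 OR NOT x6) — x3 is true.
  10. (NOT x3 OR NOT x2) — NOT x2 is true.
  11. (x5 OR x6) — x6 is true.
  12. (x8 OR x6) — x8 is true.
  13. (NOT x7 OR x6) — NOT x7 is true.
  14. (NOT x1 OR x8 OR NOT x7) — x8 is true.
  15. (NOT x3 OR x1 OR NOT x7) — NOT x7 is true.
  16. (x3 OR x1 OR x4) — x1 is true.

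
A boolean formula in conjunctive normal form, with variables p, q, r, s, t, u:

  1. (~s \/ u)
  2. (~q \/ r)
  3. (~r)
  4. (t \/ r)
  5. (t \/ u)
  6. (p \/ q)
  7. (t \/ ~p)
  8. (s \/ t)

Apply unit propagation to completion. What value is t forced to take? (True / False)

(~r) is a unit clause: r = False.
(r \/ ~q): since r = False, the clause reduces to (~q). q = False.
In (t \/ r), r is now false; t must hold, so t = True.

True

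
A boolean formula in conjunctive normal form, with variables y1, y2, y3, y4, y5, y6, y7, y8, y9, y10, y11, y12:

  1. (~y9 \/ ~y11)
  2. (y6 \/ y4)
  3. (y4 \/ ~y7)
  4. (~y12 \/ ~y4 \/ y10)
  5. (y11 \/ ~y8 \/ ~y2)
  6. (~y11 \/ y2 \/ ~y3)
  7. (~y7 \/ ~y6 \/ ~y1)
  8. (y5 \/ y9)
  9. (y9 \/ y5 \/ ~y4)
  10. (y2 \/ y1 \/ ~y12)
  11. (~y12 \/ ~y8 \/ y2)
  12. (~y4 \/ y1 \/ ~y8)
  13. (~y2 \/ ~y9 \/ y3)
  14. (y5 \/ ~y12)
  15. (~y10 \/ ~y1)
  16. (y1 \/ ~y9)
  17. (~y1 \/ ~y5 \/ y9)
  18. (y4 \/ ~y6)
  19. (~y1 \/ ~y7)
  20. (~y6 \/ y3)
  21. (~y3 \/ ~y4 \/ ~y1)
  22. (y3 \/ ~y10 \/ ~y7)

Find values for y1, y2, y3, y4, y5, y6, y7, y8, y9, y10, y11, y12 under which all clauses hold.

y8 occurs only negated in the remaining clauses — set y8 = False.
Pure literal: y12 appears only negated; assign y12 = False.
Branch on y1: take y1 = False.
  then y9 is forced to False.
  then y5 is forced to True.
Try y2 = False.
For the remaining variables, y3 = False, y4 = True, y6 = False, y7 = True, y10 = False, y11 = True works.

y1=F, y2=F, y3=F, y4=T, y5=T, y6=F, y7=T, y8=F, y9=F, y10=F, y11=T, y12=F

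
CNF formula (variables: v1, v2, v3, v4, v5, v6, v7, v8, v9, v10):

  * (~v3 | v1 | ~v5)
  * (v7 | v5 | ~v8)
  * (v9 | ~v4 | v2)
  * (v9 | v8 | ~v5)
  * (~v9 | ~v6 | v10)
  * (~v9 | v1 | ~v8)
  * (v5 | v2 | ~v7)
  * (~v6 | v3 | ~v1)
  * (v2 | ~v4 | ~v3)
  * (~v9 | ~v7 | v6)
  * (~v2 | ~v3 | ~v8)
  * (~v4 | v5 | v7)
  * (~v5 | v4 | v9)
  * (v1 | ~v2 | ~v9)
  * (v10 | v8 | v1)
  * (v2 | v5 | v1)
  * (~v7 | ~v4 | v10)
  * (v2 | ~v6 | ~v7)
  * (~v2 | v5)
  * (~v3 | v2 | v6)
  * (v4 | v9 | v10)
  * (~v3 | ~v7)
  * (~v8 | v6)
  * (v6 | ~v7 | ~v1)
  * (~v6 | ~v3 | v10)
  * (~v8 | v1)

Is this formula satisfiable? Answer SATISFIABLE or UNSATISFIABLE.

SATISFIABLE

v10 occurs only positively in the remaining clauses — set v10 = True.
Branch on v1: take v1 = True.
Branch on v2: take v2 = False.
Branch on v3: take v3 = True.
  then v4 is forced to False.
  then v6 is forced to True.
  then v7 is forced to False.
For the remaining variables, v5 = True, v8 = False, v9 = True works.
So v1=T, v2=F, v3=T, v4=F, v5=T, v6=T, v7=F, v8=F, v9=T, v10=T is a satisfying assignment.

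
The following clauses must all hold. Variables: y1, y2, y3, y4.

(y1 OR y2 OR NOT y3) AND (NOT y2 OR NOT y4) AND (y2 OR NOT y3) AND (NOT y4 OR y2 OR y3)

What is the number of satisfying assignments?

6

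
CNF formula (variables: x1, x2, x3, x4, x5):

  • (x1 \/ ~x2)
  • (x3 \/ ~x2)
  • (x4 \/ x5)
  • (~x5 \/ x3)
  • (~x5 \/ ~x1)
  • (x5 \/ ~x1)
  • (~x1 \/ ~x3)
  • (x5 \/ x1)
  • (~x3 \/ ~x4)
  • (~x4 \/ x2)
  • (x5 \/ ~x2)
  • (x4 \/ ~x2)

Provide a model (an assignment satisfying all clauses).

x1=F, x2=F, x3=T, x4=F, x5=T

Try x1 = False.
  then x2 is forced to False.
  then x5 is forced to True.
  then x3 is forced to True.
  then x4 is forced to False.
Check each clause:
  1. (x1 \/ ~x2) — ~x2 is true.
  2. (x3 \/ ~x2) — x3 is true.
  3. (x4 \/ x5) — x5 is true.
  4. (~x5 \/ x3) — x3 is true.
  5. (~x1 \/ ~x5) — ~x1 is true.
  6. (x5 \/ ~x1) — x5 is true.
  7. (~x3 \/ ~x1) — ~x1 is true.
  8. (x1 \/ x5) — x5 is true.
  9. (~x3 \/ ~x4) — ~x4 is true.
  10. (~x4 \/ x2) — ~x4 is true.
  11. (x5 \/ ~x2) — x5 is true.
  12. (~x2 \/ x4) — ~x2 is true.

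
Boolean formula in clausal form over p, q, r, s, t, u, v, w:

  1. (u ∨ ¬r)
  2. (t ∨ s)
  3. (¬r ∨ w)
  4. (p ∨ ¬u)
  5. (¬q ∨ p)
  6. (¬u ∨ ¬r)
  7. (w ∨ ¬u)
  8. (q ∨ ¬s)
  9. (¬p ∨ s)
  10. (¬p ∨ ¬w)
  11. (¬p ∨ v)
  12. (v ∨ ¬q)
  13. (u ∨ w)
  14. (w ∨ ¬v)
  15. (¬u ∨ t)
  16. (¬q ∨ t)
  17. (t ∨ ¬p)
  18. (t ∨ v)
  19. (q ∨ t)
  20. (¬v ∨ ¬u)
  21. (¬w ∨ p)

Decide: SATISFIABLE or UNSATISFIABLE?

p = True:
  propagation gives s=True, q=True, w=False, r=False; an empty clause results — contradiction.
p = False:
  propagation gives u=False, r=False, q=False, s=False; an empty clause results — contradiction.
Every branch closes, so no satisfying assignment exists.

UNSATISFIABLE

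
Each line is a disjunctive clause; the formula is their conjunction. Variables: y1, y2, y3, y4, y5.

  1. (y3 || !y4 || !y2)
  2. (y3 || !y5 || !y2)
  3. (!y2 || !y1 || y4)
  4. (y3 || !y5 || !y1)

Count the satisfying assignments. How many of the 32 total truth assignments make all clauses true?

21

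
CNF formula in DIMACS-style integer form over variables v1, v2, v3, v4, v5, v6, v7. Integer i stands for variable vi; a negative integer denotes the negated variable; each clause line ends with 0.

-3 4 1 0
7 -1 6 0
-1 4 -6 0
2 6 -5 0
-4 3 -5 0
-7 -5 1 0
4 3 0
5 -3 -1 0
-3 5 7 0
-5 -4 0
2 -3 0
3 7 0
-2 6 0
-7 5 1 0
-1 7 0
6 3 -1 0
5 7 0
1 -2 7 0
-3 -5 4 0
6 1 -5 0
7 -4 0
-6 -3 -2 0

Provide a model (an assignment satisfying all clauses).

Try v1 = True.
  then v7 is forced to True.
Try v2 = True.
  then v6 is forced to True.
  then v4 is forced to True.
  then v5 is forced to False.
  then v3 is forced to False.
Check each clause:
  1. (v4 ∨ v1 ∨ ¬v3) — v1 is true.
  2. (v6 ∨ v7 ∨ ¬v1) — v7 is true.
  3. (v4 ∨ ¬v1 ∨ ¬v6) — v4 is true.
  4. (¬v5 ∨ v2 ∨ v6) — v2 is true.
  5. (¬v5 ∨ ¬v4 ∨ v3) — ¬v5 is true.
  6. (¬v7 ∨ v1 ∨ ¬v5) — v1 is true.
  7. (v4 ∨ v3) — v4 is true.
  8. (¬v1 ∨ v5 ∨ ¬v3) — ¬v3 is true.
  9. (¬v3 ∨ v7 ∨ v5) — ¬v3 is true.
  10. (¬v4 ∨ ¬v5) — ¬v5 is true.
  11. (¬v3 ∨ v2) — v2 is true.
  12. (v7 ∨ v3) — v7 is true.
  13. (v6 ∨ ¬v2) — v6 is true.
  14. (¬v7 ∨ v1 ∨ v5) — v1 is true.
  15. (¬v1 ∨ v7) — v7 is true.
  16. (¬v1 ∨ v6 ∨ v3) — v6 is true.
  17. (v5 ∨ v7) — v7 is true.
  18. (v7 ∨ ¬v2 ∨ v1) — v1 is true.
  19. (v4 ∨ ¬v3 ∨ ¬v5) — ¬v5 is true.
  20. (v1 ∨ v6 ∨ ¬v5) — v1 is true.
  21. (¬v4 ∨ v7) — v7 is true.
  22. (¬v6 ∨ ¬v2 ∨ ¬v3) — ¬v3 is true.

v1=True, v2=True, v3=False, v4=True, v5=False, v6=True, v7=True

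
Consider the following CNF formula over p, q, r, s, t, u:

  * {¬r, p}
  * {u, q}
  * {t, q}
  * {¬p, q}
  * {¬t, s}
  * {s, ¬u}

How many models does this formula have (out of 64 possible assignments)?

16

Split on q, then p.
  q=T, p=T: r free; 5 ways for (s,t,u) × 2^1 = 10.
  q=T, p=F: 5 of the 16 assignments to (r,s,t,u) work.
  q=F, p=T: a clause becomes empty — 0.
  q=F, p=F: remaining (r,s,t,u) ∈ {(F,T,T,T)} — 1.
Total: 10 + 5 + 0 + 1 = 16.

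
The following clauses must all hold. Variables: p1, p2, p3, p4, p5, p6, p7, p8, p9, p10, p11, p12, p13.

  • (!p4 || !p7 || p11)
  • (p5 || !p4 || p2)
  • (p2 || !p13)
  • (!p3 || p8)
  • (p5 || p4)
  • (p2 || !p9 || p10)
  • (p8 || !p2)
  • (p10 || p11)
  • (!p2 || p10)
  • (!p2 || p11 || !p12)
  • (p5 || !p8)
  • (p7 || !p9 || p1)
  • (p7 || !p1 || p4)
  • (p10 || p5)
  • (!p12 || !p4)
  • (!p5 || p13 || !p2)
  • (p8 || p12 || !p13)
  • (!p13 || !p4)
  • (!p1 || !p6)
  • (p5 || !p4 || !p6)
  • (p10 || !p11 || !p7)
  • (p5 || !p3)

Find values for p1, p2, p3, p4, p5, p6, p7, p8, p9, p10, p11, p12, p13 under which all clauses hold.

Pure literal: p3 appears only negated; assign p3 = False.
Pure literal: p10 appears only positively; assign p10 = True.
Try p1 = False.
Branch on p2: take p2 = False.
  then p13 is forced to False.
For the remaining variables, p4 = True, p5 = True, p6 = True, p7 = True, p8 = False, p9 = True, p11 = True, p12 = False works.
Every clause has at least one true literal under this assignment.

p1 = F, p2 = F, p3 = F, p4 = T, p5 = T, p6 = T, p7 = T, p8 = F, p9 = T, p10 = T, p11 = T, p12 = F, p13 = F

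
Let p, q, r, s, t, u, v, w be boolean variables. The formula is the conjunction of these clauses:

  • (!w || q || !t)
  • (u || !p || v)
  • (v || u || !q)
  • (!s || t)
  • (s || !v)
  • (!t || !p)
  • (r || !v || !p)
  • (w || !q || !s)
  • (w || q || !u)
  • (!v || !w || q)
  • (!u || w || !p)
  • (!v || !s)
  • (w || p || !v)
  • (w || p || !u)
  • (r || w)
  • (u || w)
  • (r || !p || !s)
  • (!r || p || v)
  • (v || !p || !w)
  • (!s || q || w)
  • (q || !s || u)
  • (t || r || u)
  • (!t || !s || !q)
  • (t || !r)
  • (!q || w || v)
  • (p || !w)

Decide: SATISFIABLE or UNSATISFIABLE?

w = True:
  propagation gives p=True, t=False, s=False, v=False; an empty clause results — contradiction.
w = False:
  propagation gives r=True, u=True, q=True, s=False; an empty clause results — contradiction.
Every branch closes, so no satisfying assignment exists.

UNSATISFIABLE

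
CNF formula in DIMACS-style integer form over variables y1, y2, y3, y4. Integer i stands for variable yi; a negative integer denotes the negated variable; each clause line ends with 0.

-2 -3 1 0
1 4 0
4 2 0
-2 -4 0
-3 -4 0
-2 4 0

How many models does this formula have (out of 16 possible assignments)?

The models are:
  y1=0 y2=0 y3=0 y4=1
  y1=1 y2=0 y3=0 y4=1
That's 2 in total.

2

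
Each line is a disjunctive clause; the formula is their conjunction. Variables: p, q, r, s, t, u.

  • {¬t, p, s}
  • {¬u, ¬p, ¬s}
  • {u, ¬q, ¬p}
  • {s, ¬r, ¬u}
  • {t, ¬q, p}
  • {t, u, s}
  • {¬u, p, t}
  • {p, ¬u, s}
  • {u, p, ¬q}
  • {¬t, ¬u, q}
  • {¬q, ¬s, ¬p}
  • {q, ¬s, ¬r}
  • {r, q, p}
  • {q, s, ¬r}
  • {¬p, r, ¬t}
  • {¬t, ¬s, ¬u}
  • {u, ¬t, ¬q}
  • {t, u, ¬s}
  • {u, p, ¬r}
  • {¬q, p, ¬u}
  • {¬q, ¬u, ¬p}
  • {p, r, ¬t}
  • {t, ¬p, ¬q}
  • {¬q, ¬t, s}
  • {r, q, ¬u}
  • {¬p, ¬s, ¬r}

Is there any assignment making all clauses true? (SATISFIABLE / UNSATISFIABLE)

p = True:
  q = True:
    propagation gives u=True; an empty clause results — contradiction.
  q = False:
    s = True:
      propagation gives u=False, r=False, t=False; contradiction.
    s = False:
      propagation gives r=False, t=False, u=True; contradiction.
p = False:
  u = True:
    propagation gives t=True, s=True; an empty clause results — contradiction.
  u = False:
    propagation gives q=False, r=True; an empty clause results — contradiction.
Every branch closes, so no satisfying assignment exists.

UNSATISFIABLE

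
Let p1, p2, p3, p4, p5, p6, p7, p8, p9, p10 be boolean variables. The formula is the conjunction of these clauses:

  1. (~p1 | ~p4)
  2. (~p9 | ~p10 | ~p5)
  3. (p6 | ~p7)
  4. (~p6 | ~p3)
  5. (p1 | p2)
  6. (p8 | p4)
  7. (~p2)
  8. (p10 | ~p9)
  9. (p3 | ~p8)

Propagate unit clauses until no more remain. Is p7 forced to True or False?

False

(~p2) stands alone — p2 = False.
(p2 | p1) with p2 = False leaves only p1, so p1 = True.
(~p1 | ~p4): since p1 = True, the clause reduces to (~p4). p4 = False.
From (p4 | p8) and p4 = False: p8 = True.
(~p8 | p3): since p8 = True, the clause reduces to (p3). p3 = True.
From (~p6 | ~p3) and p3 = True: p6 = False.
(~p7 | p6) with p6 = False leaves only ~p7, so p7 = False.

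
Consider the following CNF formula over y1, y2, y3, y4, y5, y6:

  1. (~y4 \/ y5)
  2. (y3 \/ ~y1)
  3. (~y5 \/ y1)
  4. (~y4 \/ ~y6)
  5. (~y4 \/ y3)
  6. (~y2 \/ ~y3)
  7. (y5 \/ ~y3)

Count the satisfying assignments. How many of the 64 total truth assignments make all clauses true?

7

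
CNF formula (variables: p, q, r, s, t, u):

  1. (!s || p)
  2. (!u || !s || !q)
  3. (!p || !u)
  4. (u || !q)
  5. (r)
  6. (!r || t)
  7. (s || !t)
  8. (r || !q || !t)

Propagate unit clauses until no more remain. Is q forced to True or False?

False

Unit clause (r) sets r = True.
In (!r || t), !r is now false; t must hold, so t = True.
From (s || !t) and t = True: s = True.
(p || !s) with s = True leaves only p, so p = True.
(!p || !u): since p = True, the clause reduces to (!u). u = False.
(u || !q) with u = False leaves only !q, so q = False.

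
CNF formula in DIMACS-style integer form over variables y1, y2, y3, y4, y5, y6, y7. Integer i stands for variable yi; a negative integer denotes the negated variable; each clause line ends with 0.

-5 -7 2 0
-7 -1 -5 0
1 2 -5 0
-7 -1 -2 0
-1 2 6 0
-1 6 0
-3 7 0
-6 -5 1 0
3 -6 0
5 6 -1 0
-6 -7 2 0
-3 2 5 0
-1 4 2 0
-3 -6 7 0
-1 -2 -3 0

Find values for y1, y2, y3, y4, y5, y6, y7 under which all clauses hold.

y1=F, y2=T, y3=T, y4=T, y5=F, y6=T, y7=T

y4 occurs only positively in the remaining clauses — set y4 = True.
Branch on y1: take y1 = False.
Branch on y2: take y2 = True.
The remaining clauses are satisfied by y3 = True, y5 = False, y6 = True, y7 = True.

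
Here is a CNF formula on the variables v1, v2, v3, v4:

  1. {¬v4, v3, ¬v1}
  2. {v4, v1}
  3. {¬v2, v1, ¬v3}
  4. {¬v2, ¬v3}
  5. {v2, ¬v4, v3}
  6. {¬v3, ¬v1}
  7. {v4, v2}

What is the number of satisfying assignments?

3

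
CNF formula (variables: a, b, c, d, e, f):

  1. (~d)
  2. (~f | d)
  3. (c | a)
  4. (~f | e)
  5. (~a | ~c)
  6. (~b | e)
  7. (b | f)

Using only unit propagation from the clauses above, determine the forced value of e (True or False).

(~d) stands alone — d = False.
In (~f | d), d is now false; ~f must hold, so f = False.
(b | f) with f = False leaves only b, so b = True.
(~b | e): since b = True, the clause reduces to (e). e = True.

True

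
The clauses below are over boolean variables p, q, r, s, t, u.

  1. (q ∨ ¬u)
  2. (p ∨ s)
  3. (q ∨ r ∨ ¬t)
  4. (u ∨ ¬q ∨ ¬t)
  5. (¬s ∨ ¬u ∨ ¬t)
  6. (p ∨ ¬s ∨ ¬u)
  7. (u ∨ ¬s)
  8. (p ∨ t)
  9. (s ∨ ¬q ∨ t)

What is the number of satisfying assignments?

7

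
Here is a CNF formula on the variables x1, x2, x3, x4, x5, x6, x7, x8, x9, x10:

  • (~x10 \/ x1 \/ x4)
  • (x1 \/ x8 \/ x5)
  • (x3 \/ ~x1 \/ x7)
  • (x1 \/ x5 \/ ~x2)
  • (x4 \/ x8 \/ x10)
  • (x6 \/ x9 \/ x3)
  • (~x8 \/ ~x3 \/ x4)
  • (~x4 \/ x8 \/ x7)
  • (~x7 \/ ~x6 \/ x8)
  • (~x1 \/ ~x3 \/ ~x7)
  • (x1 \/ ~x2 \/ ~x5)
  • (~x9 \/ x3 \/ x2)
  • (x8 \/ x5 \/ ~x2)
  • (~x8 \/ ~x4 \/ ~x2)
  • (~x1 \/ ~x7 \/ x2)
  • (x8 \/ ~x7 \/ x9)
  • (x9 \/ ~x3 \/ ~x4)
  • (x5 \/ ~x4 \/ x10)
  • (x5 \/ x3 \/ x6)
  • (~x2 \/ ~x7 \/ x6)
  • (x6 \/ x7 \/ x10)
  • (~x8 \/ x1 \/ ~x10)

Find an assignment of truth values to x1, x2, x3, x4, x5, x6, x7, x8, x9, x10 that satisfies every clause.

Try x1 = False.
Set x2 = False and propagate.
For the remaining variables, x3 = True, x4 = True, x5 = True, x6 = True, x7 = False, x8 = True, x9 = True, x10 = False works.

x1=False, x2=False, x3=True, x4=True, x5=True, x6=True, x7=False, x8=True, x9=True, x10=False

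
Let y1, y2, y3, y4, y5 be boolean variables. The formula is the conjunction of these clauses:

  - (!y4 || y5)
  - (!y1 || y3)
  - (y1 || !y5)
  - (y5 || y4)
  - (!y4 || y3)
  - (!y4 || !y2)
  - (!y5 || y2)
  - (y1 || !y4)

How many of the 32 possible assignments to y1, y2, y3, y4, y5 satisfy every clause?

The models are:
  y1=T y2=T y3=T y4=F y5=T
Count: 1.

1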